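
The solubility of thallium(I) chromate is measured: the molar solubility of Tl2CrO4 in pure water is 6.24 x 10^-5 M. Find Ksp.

Tl2CrO4(s) ⇌ 2 Tl^+ + CrO4^2-
Let s = molar solubility. Then [Tl^+] = 2s and [CrO4^2-] = s.
Ksp = [Tl^+]^2[CrO4^2-]
Ksp = (2s)^2s = 4s^3
With s = 6.24 × 10^-5: Ksp = 9.72 × 10^-13

Ksp = 9.72 × 10^-13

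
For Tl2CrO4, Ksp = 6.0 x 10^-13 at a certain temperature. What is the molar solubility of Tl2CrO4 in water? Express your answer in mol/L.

Tl2CrO4(s) <=> 2 Tl^+ + CrO4^2-
Ksp = [Tl^+]^2[CrO4^2-]
If s mol/L of Tl2CrO4 dissolves, [Tl^+] = 2s and [CrO4^2-] = s.
So Ksp = (2s)^2 × s = 4s^3
s = (6.0 x 10^-13 / 4)^(1/3) = 5.3 × 10^-5 M

5.3e-5 M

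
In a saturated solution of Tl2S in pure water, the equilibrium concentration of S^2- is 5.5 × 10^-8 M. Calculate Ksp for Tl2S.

Tl2S(s) ⇌ 2 Tl^+(aq) + S^2-(aq)
Stoichiometry gives [Tl^+] = (2/1)[S^2-] = 1.10 × 10^-7 M.
Ksp = [Tl^+]^2[S^2-]
Ksp = (1.10 × 10^-7)^2 × 5.5 x 10^-8 = 6.7 × 10^-22

Ksp = 6.7 × 10^-22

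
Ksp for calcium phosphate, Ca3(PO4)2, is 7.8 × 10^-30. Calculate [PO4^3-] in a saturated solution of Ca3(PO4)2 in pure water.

Ca3(PO4)2(s) <=> 3 Ca^2+(aq) + 2 PO4^3-(aq)
Ksp = [Ca^2+]^3[PO4^3-]^2
If s mol/L of Ca3(PO4)2 dissolves, [Ca^2+] = 3s and [PO4^3-] = 2s.
Substituting: Ksp = (3s)^3(2s)^2 = 108s^5
s = (7.8 × 10^-30 / 108)^(1/5) = 5.91 × 10^-7 M
[PO4^3-] = 2s = 1.2 × 10^-6 M

1.2 x 10^-6 M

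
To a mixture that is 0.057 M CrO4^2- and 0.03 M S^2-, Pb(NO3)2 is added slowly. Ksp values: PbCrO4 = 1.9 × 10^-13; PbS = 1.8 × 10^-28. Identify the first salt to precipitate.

Each salt begins to precipitate when Q = Ksp, i.e. when [Pb^2+] reaches its threshold.
For PbCrO4: 1.9 × 10^-13 = 0.057 × [Pb^2+]  ⇒  [Pb^2+] = 3.3 × 10^-12 M.
For PbS: 1.8 × 10^-28 = 0.03 × [Pb^2+]  ⇒  [Pb^2+] = 6.0 × 10^-27 M.
The salt with the lower threshold [Pb^2+] precipitates first: PbS.

PbS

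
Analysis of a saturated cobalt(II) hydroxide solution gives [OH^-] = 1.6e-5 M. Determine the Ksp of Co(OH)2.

Co(OH)2(s) <=> Co^2+ + 2 OH^-
Stoichiometry gives [Co^2+] = (1/2)[OH^-] = 8.00 x 10^-6 M.
Ksp = [Co^2+][OH^-]^2
Ksp = 8.00 × 10^-6 × (1.6 x 10^-5)^2 = 2.0 x 10^-15

Ksp = 2.0e-15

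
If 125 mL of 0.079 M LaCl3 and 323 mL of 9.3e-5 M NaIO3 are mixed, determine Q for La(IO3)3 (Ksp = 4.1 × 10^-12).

Total volume = 125 + 323 = 448 mL.
[La^3+] = 7.9 × 10^-2 × (125/448) = 2.20 × 10^-2 M
[IO3^-] = 9.3 × 10^-5 × (323/448) = 6.71 × 10^-5 M
La(IO3)3(s) ⇌ La^3+(aq) + 3 IO3^-(aq), so Q = [La^3+][IO3^-]^3
Q = (2.20 x 10^-2)(6.71 × 10^-5)^3 = 6.6 × 10^-15
Q < Ksp, so no precipitate of La(IO3)3 forms.

Q ≈ 6.6 × 10^-15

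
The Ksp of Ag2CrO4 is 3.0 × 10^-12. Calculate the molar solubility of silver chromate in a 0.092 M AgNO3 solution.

3.5 x 10^-10 M

Ag2CrO4(s) <=> 2 Ag^+(aq) + CrO4^2-(aq)
Ksp = [Ag^+]^2[CrO4^2-]
If s mol/L dissolves here, [Ag^+] = 0.092 + 2s ≈ 0.092, [CrO4^2-] = s (Ksp is small, so little additional dissolves).
Ksp ≈ (0.092)^2 × s
s = 3.5 × 10^-10 M
Check: 2s = 7.1 × 10^-10 ≪ 0.092, so the approximation is valid.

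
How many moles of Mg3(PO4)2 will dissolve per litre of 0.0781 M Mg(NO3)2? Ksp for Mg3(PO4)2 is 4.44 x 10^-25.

s = 1.53 × 10^-11 M

Mg3(PO4)2(s) ⇌ 3 Mg^2+ + 2 PO4^3-
Ksp = [Mg^2+]^3[PO4^3-]^2
Let s = moles of Mg3(PO4)2 that dissolve per litre. [Mg^2+] = 0.0781 + 3s ≈ 0.0781, [PO4^3-] = 2s (Ksp is small, so little additional dissolves).
Ksp ≈ (0.0781)^3 × (2s)^2
s = 1.53 × 10^-11 M
Check: 3s = 4.6 × 10^-11 ≪ 0.0781, so the approximation is valid.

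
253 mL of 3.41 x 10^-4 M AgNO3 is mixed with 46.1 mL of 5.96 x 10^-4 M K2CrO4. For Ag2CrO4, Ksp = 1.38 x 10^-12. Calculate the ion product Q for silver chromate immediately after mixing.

Total volume = 253 + 46.1 = 299.1 mL.
[Ag^+] = 3.41 × 10^-4 × (253/299.1) = 2.884 × 10^-4 M
[CrO4^2-] = 5.96 × 10^-4 × (46.1/299.1) = 9.186 × 10^-5 M
Ag2CrO4(s) ⇌ 2 Ag^+ + CrO4^2-, so Q = [Ag^+]^2[CrO4^2-]
Q = (2.884 × 10^-4)^2(9.186 × 10^-5) = 7.64 x 10^-12
Q > Ksp, so Ag2CrO4 will precipitate.

7.64 × 10^-12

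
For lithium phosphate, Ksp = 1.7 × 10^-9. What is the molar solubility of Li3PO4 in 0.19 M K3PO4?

6.9 × 10^-4 M

Li3PO4(s) <=> 3 Li^+ + PO4^3-
Ksp = [Li^+]^3[PO4^3-]
Let s = moles of Li3PO4 that dissolve per litre. [Li^+] = 3s, [PO4^3-] = 0.19 + s ≈ 0.19 (since PO4^3- from K3PO4 dominates).
Ksp ≈ (3s)^3 × 0.19
s = 6.9 × 10^-4 M
Check: s = 6.9 × 10^-4 ≪ 0.19, so the approximation is valid.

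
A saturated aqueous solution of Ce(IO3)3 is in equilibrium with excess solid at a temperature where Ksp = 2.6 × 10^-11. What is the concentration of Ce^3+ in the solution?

9.9 x 10^-4 M

Ce(IO3)3(s) ⇌ Ce^3+ + 3 IO3^-
Ksp = [Ce^3+][IO3^-]^3
Let s = molar solubility. Then [Ce^3+] = s and [IO3^-] = 3s.
Substituting: Ksp = s(3s)^3 = 27s^4
Solving, s = (2.6 × 10^-11/27)^(1/4) = 9.91 × 10^-4 M
[Ce^3+] = s = 9.9 x 10^-4 M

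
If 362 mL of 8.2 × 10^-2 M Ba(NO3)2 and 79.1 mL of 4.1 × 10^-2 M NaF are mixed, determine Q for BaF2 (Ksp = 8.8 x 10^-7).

Q = 3.6 × 10^-6

Total volume = 362 + 79.1 = 441.1 mL.
[Ba^2+] = 8.2 × 10^-2 × (362/441.1) = 6.73 × 10^-2 M
[F^-] = 4.1 × 10^-2 × (79.1/441.1) = 7.35 x 10^-3 M
BaF2(s) ⇌ Ba^2+(aq) + 2 F^-(aq), so Q = [Ba^2+][F^-]^2
Q = (6.73 × 10^-2)(7.35 × 10^-3)^2 = 3.6 × 10^-6
Q > Ksp, so BaF2 will precipitate.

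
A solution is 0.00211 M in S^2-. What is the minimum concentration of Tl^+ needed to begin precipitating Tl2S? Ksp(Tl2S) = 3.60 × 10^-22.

Tl2S(s) ⇌ 2 Tl^+(aq) + S^2-(aq)
Ksp = [Tl^+]^2[S^2-]
Precipitation begins when Q = Ksp. With [S^2-] = 0.00211 M:
3.60 × 10^-22 = (0.00211) × [Tl^+]^2
[Tl^+] = (3.60 × 10^-22 / 2.11 × 10^-3)^(1/2) = 4.13 × 10^-10 M

4.13e-10 M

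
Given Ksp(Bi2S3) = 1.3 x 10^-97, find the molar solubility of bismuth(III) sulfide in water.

1.6 x 10^-20 M

Bi2S3(s) ⇌ 2 Bi^3+ + 3 S^2-
Ksp = [Bi^3+]^2[S^2-]^3
If s mol/L of Bi2S3 dissolves, [Bi^3+] = 2s and [S^2-] = 3s.
Ksp = (2s)^2(3s)^3 = 108s^5
s = (1.3 x 10^-97 / 108)^(1/5) = 1.6 x 10^-20 M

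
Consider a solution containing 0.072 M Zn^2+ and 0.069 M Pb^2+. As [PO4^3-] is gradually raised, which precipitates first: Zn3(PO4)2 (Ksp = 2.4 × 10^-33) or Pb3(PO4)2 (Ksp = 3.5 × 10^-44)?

Precipitation of each salt starts when its ion product equals its Ksp.
For Zn3(PO4)2: 2.4 × 10^-33 = (0.072)^3 × [PO4^3-]^2  ⇒  [PO4^3-] = 2.5 × 10^-15 M.
For Pb3(PO4)2: 3.5 × 10^-44 = (0.069)^3 × [PO4^3-]^2  ⇒  [PO4^3-] = 1.0 x 10^-20 M.
The salt with the lower threshold [PO4^3-] precipitates first: Pb3(PO4)2.

Pb3(PO4)2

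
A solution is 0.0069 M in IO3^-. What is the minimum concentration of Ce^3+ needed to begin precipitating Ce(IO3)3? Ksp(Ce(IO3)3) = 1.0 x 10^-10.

Ce(IO3)3(s) ⇌ Ce^3+ + 3 IO3^-
Ksp = [Ce^3+][IO3^-]^3
Precipitation begins when Q = Ksp. With [IO3^-] = 0.0069 M:
1.0 x 10^-10 = (0.0069)^3 × [Ce^3+]
[Ce^3+] = (1.0 x 10^-10 / 3.29 x 10^-7) = 3.0 x 10^-4 M

[Ce^3+] ≈ 3.0 × 10^-4 M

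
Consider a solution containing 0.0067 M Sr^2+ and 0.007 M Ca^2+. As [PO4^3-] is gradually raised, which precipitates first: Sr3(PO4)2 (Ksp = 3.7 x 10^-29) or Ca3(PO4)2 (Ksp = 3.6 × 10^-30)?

Ca3(PO4)2

Each salt begins to precipitate when Q = Ksp, i.e. when [PO4^3-] reaches its threshold.
For Sr3(PO4)2: 3.7 x 10^-29 = (0.0067)^3 × [PO4^3-]^2  ⇒  [PO4^3-] = 1.1 × 10^-11 M.
For Ca3(PO4)2: 3.6 × 10^-30 = (0.007)^3 × [PO4^3-]^2  ⇒  [PO4^3-] = 3.2 x 10^-12 M.
The salt with the lower threshold [PO4^3-] precipitates first: Ca3(PO4)2.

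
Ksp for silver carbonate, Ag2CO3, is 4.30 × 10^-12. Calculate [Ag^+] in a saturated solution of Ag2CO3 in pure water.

Ag2CO3(s) <=> 2 Ag^+ + CO3^2-
Ksp = [Ag^+]^2[CO3^2-]
If s mol/L of Ag2CO3 dissolves, [Ag^+] = 2s and [CO3^2-] = s.
So Ksp = (2s)^2 × s = 4s^3
s = (4.30 × 10^-12 / 4)^(1/3) = 1.024 × 10^-4 M
[Ag^+] = 2s = 2.05 × 10^-4 M

[Ag^+] = 2.05 × 10^-4 M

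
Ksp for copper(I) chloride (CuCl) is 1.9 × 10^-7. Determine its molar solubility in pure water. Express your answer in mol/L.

CuCl(s) <=> Cu^+(aq) + Cl^-(aq)
Ksp = [Cu^+][Cl^-]
For each mole of CuCl that dissolves: [Cu^+] = s, [Cl^-] = s.
Ksp = (s)(s) = s^2
s = √(1.9 × 10^-7) = 4.4 x 10^-4 M

s = 4.4e-4 M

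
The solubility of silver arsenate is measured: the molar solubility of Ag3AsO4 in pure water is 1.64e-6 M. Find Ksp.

Ag3AsO4(s) <=> 3 Ag^+ + AsO4^3-
With molar solubility s: [Ag^+] = 3s, [AsO4^3-] = s.
Ksp = [Ag^+]^3[AsO4^3-]
Substituting: Ksp = (3s)^3s = 27s^4
Ksp = 27 × (1.64 × 10^-6)^4 = 1.95 x 10^-22

1.95e-22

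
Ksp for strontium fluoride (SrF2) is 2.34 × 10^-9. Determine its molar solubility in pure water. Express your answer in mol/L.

8.36 × 10^-4 M

SrF2(s) <=> Sr^2+ + 2 F^-
Ksp = [Sr^2+][F^-]^2
If s mol/L of SrF2 dissolves, [Sr^2+] = s and [F^-] = 2s.
So Ksp = s × (2s)^2 = 4s^3
Solving, s = (2.34 × 10^-9/4)^(1/3) = 8.36 x 10^-4 M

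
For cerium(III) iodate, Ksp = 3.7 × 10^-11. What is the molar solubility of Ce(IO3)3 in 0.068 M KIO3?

s = 1.2 × 10^-7 M

Ce(IO3)3(s) <=> Ce^3+(aq) + 3 IO3^-(aq)
Ksp = [Ce^3+][IO3^-]^3
If s mol/L dissolves here, [Ce^3+] = s, [IO3^-] = 0.068 + 3s ≈ 0.068 (common-ion effect: IO3^- is already 0.068 M).
Ksp ≈ s × (0.068)^3
s = 1.2 × 10^-7 M
Check: 3s = 3.5 × 10^-7 ≪ 0.068, so the approximation is valid.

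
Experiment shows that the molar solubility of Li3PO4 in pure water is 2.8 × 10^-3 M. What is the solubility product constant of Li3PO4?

1.7 x 10^-9

Li3PO4(s) <=> 3 Li^+(aq) + PO4^3-(aq)
For each mole of Li3PO4 that dissolves: [Li^+] = 3s, [PO4^3-] = s.
Ksp = [Li^+]^3[PO4^3-]
Substituting: Ksp = (3s)^3s = 27s^4
With s = 2.8 × 10^-3: Ksp = 1.7 × 10^-9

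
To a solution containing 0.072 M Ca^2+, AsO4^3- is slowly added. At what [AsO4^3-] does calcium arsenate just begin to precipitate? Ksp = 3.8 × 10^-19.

3.2 × 10^-8 M

Ca3(AsO4)2(s) ⇌ 3 Ca^2+ + 2 AsO4^3-
Ksp = [Ca^2+]^3[AsO4^3-]^2
Precipitation begins when Q = Ksp. With [Ca^2+] = 0.072 M:
3.8 × 10^-19 = (0.072)^3 × [AsO4^3-]^2
[AsO4^3-] = (3.8 × 10^-19 / 3.73 × 10^-4)^(1/2) = 3.2 × 10^-8 M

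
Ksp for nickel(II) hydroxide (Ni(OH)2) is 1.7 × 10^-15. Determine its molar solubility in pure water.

s = 7.5 × 10^-6 M

Ni(OH)2(s) <=> Ni^2+ + 2 OH^-
Ksp = [Ni^2+][OH^-]^2
If s mol/L of Ni(OH)2 dissolves, [Ni^2+] = s and [OH^-] = 2s.
Ksp = s(2s)^2 = 4s^3
s = (1.7 × 10^-15 / 4)^(1/3) = 7.5 × 10^-6 M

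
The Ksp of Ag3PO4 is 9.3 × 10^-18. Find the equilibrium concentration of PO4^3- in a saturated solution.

Ag3PO4(s) <=> 3 Ag^+(aq) + PO4^3-(aq)
Ksp = [Ag^+]^3[PO4^3-]
For each mole of Ag3PO4 that dissolves: [Ag^+] = 3s, [PO4^3-] = s.
Substituting: Ksp = (3s)^3s = 27s^4
s^4 = 9.3 × 10^-18 / 27, so s = 2.42 × 10^-5 M
[PO4^3-] = s = 2.4 × 10^-5 M

[PO4^3-] = 2.4 × 10^-5 M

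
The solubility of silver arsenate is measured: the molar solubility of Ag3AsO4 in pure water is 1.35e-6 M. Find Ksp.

8.97e-23

Ag3AsO4(s) <=> 3 Ag^+(aq) + AsO4^3-(aq)
If s mol/L of Ag3AsO4 dissolves, [Ag^+] = 3s and [AsO4^3-] = s.
Ksp = [Ag^+]^3[AsO4^3-]
So Ksp = (3s)^3 × s = 27s^4
Ksp = 27 × (1.35 × 10^-6)^4 = 8.97 × 10^-23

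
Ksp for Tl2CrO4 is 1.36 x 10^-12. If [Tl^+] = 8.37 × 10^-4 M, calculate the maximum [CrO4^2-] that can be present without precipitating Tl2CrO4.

[CrO4^2-] = 1.94 x 10^-6 M

Tl2CrO4(s) ⇌ 2 Tl^+ + CrO4^2-
Ksp = [Tl^+]^2[CrO4^2-]
Precipitation begins when Q = Ksp. With [Tl^+] = 8.37 × 10^-4 M:
1.36 x 10^-12 = (8.37 × 10^-4)^2 × [CrO4^2-]
[CrO4^2-] = (1.36 x 10^-12 / 7.006 × 10^-7) = 1.94 x 10^-6 M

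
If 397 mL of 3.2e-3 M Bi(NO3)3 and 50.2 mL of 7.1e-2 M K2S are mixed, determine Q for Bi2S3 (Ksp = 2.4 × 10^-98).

Q = 4.1e-12

Total volume = 397 + 50.2 = 447.2 mL.
[Bi^3+] = 3.2 x 10^-3 × (397/447.2) = 2.84 x 10^-3 M
[S^2-] = 7.1 × 10^-2 × (50.2/447.2) = 7.97 x 10^-3 M
Bi2S3(s) ⇌ 2 Bi^3+(aq) + 3 S^2-(aq), so Q = [Bi^3+]^2[S^2-]^3
Q = (2.84 × 10^-3)^2(7.97 × 10^-3)^3 = 4.1 × 10^-12
Q > Ksp, so Bi2S3 will precipitate.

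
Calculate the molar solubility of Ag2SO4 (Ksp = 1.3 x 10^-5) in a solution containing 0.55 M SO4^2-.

s = 2.4 x 10^-3 M

Ag2SO4(s) <=> 2 Ag^+(aq) + SO4^2-(aq)
Ksp = [Ag^+]^2[SO4^2-]
Let s = moles of Ag2SO4 that dissolve per litre. [Ag^+] = 2s, [SO4^2-] = 0.55 + s ≈ 0.55 (common-ion effect: SO4^2- is already 0.55 M).
Ksp ≈ (2s)^2 × 0.55
s = 2.4 × 10^-3 M
Check: s = 2.4 × 10^-3 ≪ 0.55, so the approximation is valid.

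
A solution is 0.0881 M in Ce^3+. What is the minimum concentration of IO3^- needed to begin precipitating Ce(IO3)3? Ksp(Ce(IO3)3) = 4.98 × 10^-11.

[IO3^-] = 8.27 × 10^-4 M

Ce(IO3)3(s) <=> Ce^3+ + 3 IO3^-
Ksp = [Ce^3+][IO3^-]^3
Precipitation begins when Q = Ksp. With [Ce^3+] = 0.0881 M:
4.98 × 10^-11 = (0.0881) × [IO3^-]^3
[IO3^-] = (4.98 × 10^-11 / 8.81 x 10^-2)^(1/3) = 8.27 × 10^-4 M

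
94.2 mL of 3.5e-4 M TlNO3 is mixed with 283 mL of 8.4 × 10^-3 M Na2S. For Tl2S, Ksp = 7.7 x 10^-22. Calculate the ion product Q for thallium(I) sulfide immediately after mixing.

Total volume = 94.2 + 283 = 377.2 mL.
[Tl^+] = 3.5 × 10^-4 × (94.2/377.2) = 8.74 × 10^-5 M
[S^2-] = 8.4 x 10^-3 × (283/377.2) = 6.30 × 10^-3 M
Tl2S(s) ⇌ 2 Tl^+ + S^2-, so Q = [Tl^+]^2[S^2-]
Q = (8.74 × 10^-5)^2(6.30 × 10^-3) = 4.8 × 10^-11
Q > Ksp, so Tl2S will precipitate.

Q = 4.8e-11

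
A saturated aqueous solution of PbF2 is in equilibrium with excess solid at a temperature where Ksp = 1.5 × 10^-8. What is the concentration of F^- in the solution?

[F^-] = 3.1e-3 M

PbF2(s) ⇌ Pb^2+(aq) + 2 F^-(aq)
Ksp = [Pb^2+][F^-]^2
If s mol/L of PbF2 dissolves, [Pb^2+] = s and [F^-] = 2s.
So Ksp = s × (2s)^2 = 4s^3
Solving, s = (1.5 × 10^-8/4)^(1/3) = 1.55 x 10^-3 M
[F^-] = 2s = 3.1 × 10^-3 M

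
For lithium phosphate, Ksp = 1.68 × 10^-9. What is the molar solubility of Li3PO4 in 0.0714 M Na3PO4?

s = 9.55 × 10^-4 M

Li3PO4(s) ⇌ 3 Li^+(aq) + PO4^3-(aq)
Ksp = [Li^+]^3[PO4^3-]
Let s be the molar solubility in this solution. [Li^+] = 3s, [PO4^3-] = 0.0714 + s ≈ 0.0714 (Ksp is small, so little additional dissolves).
Ksp ≈ (3s)^3 × 0.0714
s = 9.55 × 10^-4 M
Check: s = 9.6 × 10^-4 ≪ 0.0714, so the approximation is valid.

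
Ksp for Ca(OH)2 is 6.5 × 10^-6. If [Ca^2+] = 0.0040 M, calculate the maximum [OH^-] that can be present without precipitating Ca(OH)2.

[OH^-] ≈ 4.0 × 10^-2 M

Ca(OH)2(s) <=> Ca^2+ + 2 OH^-
Ksp = [Ca^2+][OH^-]^2
Precipitation begins when Q = Ksp. With [Ca^2+] = 0.0040 M:
6.5 × 10^-6 = (0.0040) × [OH^-]^2
[OH^-] = (6.5 × 10^-6 / 4.0 × 10^-3)^(1/2) = 4.0 × 10^-2 M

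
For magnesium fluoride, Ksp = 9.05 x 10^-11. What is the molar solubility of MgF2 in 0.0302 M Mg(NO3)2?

MgF2(s) ⇌ Mg^2+ + 2 F^-
Ksp = [Mg^2+][F^-]^2
If s mol/L dissolves here, [Mg^2+] = 0.0302 + s ≈ 0.0302, [F^-] = 2s (since Mg^2+ from Mg(NO3)2 dominates).
Ksp ≈ 0.0302 × (2s)^2
s = 2.74 × 10^-5 M
Check: s = 2.7 × 10^-5 ≪ 0.0302, so the approximation is valid.

s ≈ 2.74 x 10^-5 M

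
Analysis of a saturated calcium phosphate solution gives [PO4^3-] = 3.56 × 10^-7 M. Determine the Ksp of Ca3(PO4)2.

Ksp = 1.93 × 10^-32

Ca3(PO4)2(s) ⇌ 3 Ca^2+ + 2 PO4^3-
Stoichiometry gives [Ca^2+] = (3/2)[PO4^3-] = 5.340 × 10^-7 M.
Ksp = [Ca^2+]^3[PO4^3-]^2
Ksp = (5.340 × 10^-7)^3 × (3.56 × 10^-7)^2 = 1.93 x 10^-32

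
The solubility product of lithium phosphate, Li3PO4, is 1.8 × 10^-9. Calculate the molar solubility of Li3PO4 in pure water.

Li3PO4(s) ⇌ 3 Li^+(aq) + PO4^3-(aq)
Ksp = [Li^+]^3[PO4^3-]
If s mol/L of Li3PO4 dissolves, [Li^+] = 3s and [PO4^3-] = s.
So Ksp = (3s)^3 × s = 27s^4
s^4 = 1.8 × 10^-9 / 27, so s = 2.9 × 10^-3 M

s = 2.9e-3 M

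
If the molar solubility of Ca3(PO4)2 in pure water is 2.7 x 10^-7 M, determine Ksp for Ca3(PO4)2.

Ca3(PO4)2(s) ⇌ 3 Ca^2+(aq) + 2 PO4^3-(aq)
Let s = molar solubility. Then [Ca^2+] = 3s and [PO4^3-] = 2s.
Ksp = [Ca^2+]^3[PO4^3-]^2
Ksp = (3s)^3(2s)^2 = 108s^5
With s = 2.7 x 10^-7: Ksp = 1.5 × 10^-31

Ksp = 1.5e-31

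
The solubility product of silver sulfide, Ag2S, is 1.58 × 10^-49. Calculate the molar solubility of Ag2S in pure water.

s = 3.41e-17 M

Ag2S(s) ⇌ 2 Ag^+(aq) + S^2-(aq)
Ksp = [Ag^+]^2[S^2-]
For each mole of Ag2S that dissolves: [Ag^+] = 2s, [S^2-] = s.
Substituting: Ksp = (2s)^2s = 4s^3
Solving, s = (1.58 × 10^-49/4)^(1/3) = 3.41 × 10^-17 M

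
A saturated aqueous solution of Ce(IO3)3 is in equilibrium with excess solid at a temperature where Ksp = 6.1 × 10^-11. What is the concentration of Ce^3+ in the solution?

Ce(IO3)3(s) ⇌ Ce^3+(aq) + 3 IO3^-(aq)
Ksp = [Ce^3+][IO3^-]^3
If s mol/L of Ce(IO3)3 dissolves, [Ce^3+] = s and [IO3^-] = 3s.
So Ksp = s × (3s)^3 = 27s^4
s = (6.1 × 10^-11 / 27)^(1/4) = 1.23 × 10^-3 M
[Ce^3+] = s = 1.2 × 10^-3 M

[Ce^3+] ≈ 1.2 × 10^-3 M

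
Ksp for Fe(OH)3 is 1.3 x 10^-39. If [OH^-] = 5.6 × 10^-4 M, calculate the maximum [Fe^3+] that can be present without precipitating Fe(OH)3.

[Fe^3+] ≈ 7.4 × 10^-30 M

Fe(OH)3(s) <=> Fe^3+ + 3 OH^-
Ksp = [Fe^3+][OH^-]^3
Precipitation begins when Q = Ksp. With [OH^-] = 5.6 × 10^-4 M:
1.3 x 10^-39 = (5.6 × 10^-4)^3 × [Fe^3+]
[Fe^3+] = (1.3 x 10^-39 / 1.76 x 10^-10) = 7.4 × 10^-30 M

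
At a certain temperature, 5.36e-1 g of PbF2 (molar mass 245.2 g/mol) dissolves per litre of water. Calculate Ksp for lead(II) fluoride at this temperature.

Ksp = 4.18e-8

Molar solubility s = (5.36 × 10^-1 g/L) / (245.2 g/mol) = 2.186 × 10^-3 M.
PbF2(s) ⇌ Pb^2+(aq) + 2 F^-(aq)
For each mole of PbF2 that dissolves: [Pb^2+] = s, [F^-] = 2s.
Ksp = [Pb^2+][F^-]^2
Substituting: Ksp = s(2s)^2 = 4s^3
With s = 2.186 × 10^-3: Ksp = 4.18 × 10^-8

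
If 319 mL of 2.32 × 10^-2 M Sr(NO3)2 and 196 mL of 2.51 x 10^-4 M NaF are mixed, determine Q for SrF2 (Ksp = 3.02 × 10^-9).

Total volume = 319 + 196 = 515 mL.
[Sr^2+] = 2.32 x 10^-2 × (319/515) = 1.437 x 10^-2 M
[F^-] = 2.51 × 10^-4 × (196/515) = 9.553 x 10^-5 M
SrF2(s) <=> Sr^2+ + 2 F^-, so Q = [Sr^2+][F^-]^2
Q = (1.437 x 10^-2)(9.553 × 10^-5)^2 = 1.31 x 10^-10
Q < Ksp, so no precipitate of SrF2 forms.

Q = 1.31 x 10^-10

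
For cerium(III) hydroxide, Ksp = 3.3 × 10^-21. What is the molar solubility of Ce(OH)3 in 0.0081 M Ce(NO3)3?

Ce(OH)3(s) <=> Ce^3+ + 3 OH^-
Ksp = [Ce^3+][OH^-]^3
Let s be the molar solubility in this solution. [Ce^3+] = 0.0081 + s ≈ 0.0081, [OH^-] = 3s (Ksp is small, so little additional dissolves).
Ksp ≈ 0.0081 × (3s)^3
s = 2.5 x 10^-7 M
Check: s = 2.5 × 10^-7 ≪ 0.0081, so the approximation is valid.

s ≈ 2.5 × 10^-7 M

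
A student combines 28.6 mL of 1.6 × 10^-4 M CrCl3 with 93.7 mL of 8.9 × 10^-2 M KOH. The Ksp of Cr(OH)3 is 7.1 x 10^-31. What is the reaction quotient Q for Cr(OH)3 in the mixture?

Q ≈ 1.2 × 10^-8

Total volume = 28.6 + 93.7 = 122.3 mL.
[Cr^3+] = 1.6 x 10^-4 × (28.6/122.3) = 3.74 × 10^-5 M
[OH^-] = 8.9 x 10^-2 × (93.7/122.3) = 6.82 × 10^-2 M
Cr(OH)3(s) <=> Cr^3+(aq) + 3 OH^-(aq), so Q = [Cr^3+][OH^-]^3
Q = (3.74 × 10^-5)(6.82 × 10^-2)^3 = 1.2 × 10^-8
Q > Ksp, so Cr(OH)3 will precipitate.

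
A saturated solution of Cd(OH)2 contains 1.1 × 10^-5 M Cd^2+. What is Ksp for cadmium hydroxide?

5.3 × 10^-15

Cd(OH)2(s) ⇌ Cd^2+(aq) + 2 OH^-(aq)
Stoichiometry gives [OH^-] = (2/1)[Cd^2+] = 2.20 × 10^-5 M.
Ksp = [Cd^2+][OH^-]^2
Ksp = 1.1 x 10^-5 × (2.20 × 10^-5)^2 = 5.3 x 10^-15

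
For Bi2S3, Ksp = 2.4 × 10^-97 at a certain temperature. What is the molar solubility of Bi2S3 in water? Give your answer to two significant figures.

Bi2S3(s) ⇌ 2 Bi^3+ + 3 S^2-
Ksp = [Bi^3+]^2[S^2-]^3
With molar solubility s: [Bi^3+] = 2s, [S^2-] = 3s.
Substituting: Ksp = (2s)^2(3s)^3 = 108s^5
s = (2.4 × 10^-97 / 108)^(1/5) = 1.9 × 10^-20 M

s = 1.9 x 10^-20 M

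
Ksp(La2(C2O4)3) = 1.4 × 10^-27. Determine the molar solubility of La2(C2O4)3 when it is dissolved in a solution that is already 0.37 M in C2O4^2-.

s ≈ 8.3 × 10^-14 M

La2(C2O4)3(s) ⇌ 2 La^3+ + 3 C2O4^2-
Ksp = [La^3+]^2[C2O4^2-]^3
Let s be the molar solubility in this solution. [La^3+] = 2s, [C2O4^2-] = 0.37 + 3s ≈ 0.37 (since the C2O4^2- already present dominates).
Ksp ≈ (2s)^2 × (0.37)^3
s = 8.3 × 10^-14 M
Check: 3s = 2.5 × 10^-13 ≪ 0.37, so the approximation is valid.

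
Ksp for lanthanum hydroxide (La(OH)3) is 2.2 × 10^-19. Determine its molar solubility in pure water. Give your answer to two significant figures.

La(OH)3(s) ⇌ La^3+ + 3 OH^-
Ksp = [La^3+][OH^-]^3
For each mole of La(OH)3 that dissolves: [La^3+] = s, [OH^-] = 3s.
So Ksp = s × (3s)^3 = 27s^4
Solving, s = (2.2 × 10^-19/27)^(1/4) = 9.5 × 10^-6 M

9.5 × 10^-6 M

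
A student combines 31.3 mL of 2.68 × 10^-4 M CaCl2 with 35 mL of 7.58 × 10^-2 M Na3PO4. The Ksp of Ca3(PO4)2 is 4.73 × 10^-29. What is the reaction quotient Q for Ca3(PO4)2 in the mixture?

Total volume = 31.3 + 35 = 66.3 mL.
[Ca^2+] = 2.68 × 10^-4 × (31.3/66.3) = 1.265 × 10^-4 M
[PO4^3-] = 7.58 × 10^-2 × (35/66.3) = 4.002 × 10^-2 M
Ca3(PO4)2(s) ⇌ 3 Ca^2+(aq) + 2 PO4^3-(aq), so Q = [Ca^2+]^3[PO4^3-]^2
Q = (1.265 x 10^-4)^3(4.002 x 10^-2)^2 = 3.24 × 10^-15
Q > Ksp, so Ca3(PO4)2 will precipitate.

Q = 3.24 × 10^-15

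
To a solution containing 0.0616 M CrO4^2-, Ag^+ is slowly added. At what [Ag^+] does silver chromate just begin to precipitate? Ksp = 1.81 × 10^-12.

Ag2CrO4(s) <=> 2 Ag^+ + CrO4^2-
Ksp = [Ag^+]^2[CrO4^2-]
Precipitation begins when Q = Ksp. With [CrO4^2-] = 0.0616 M:
1.81 × 10^-12 = (0.0616) × [Ag^+]^2
[Ag^+] = (1.81 × 10^-12 / 6.16 × 10^-2)^(1/2) = 5.42 × 10^-6 M

[Ag^+] ≈ 5.42e-6 M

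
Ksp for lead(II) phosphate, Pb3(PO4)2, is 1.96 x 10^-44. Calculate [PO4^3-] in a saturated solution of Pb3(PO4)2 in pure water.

1.42e-9 M

Pb3(PO4)2(s) ⇌ 3 Pb^2+(aq) + 2 PO4^3-(aq)
Ksp = [Pb^2+]^3[PO4^3-]^2
With molar solubility s: [Pb^2+] = 3s, [PO4^3-] = 2s.
So Ksp = (3s)^3 × (2s)^2 = 108s^5
s^5 = 1.96 x 10^-44 / 108, so s = 7.108 × 10^-10 M
[PO4^3-] = 2s = 1.42 x 10^-9 M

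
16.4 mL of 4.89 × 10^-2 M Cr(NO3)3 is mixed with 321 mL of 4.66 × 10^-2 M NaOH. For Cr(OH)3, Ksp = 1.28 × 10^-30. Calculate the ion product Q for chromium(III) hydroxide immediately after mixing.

2.07 x 10^-7

Total volume = 16.4 + 321 = 337.4 mL.
[Cr^3+] = 4.89 x 10^-2 × (16.4/337.4) = 2.377 × 10^-3 M
[OH^-] = 4.66 x 10^-2 × (321/337.4) = 4.433 x 10^-2 M
Cr(OH)3(s) <=> Cr^3+(aq) + 3 OH^-(aq), so Q = [Cr^3+][OH^-]^3
Q = (2.377 × 10^-3)(4.433 × 10^-2)^3 = 2.07 × 10^-7
Q > Ksp, so Cr(OH)3 will precipitate.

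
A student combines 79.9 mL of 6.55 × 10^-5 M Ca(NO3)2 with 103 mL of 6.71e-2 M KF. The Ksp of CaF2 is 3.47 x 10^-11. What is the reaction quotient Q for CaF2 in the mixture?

Q = 4.09 x 10^-8

Total volume = 79.9 + 103 = 182.9 mL.
[Ca^2+] = 6.55 x 10^-5 × (79.9/182.9) = 2.861 × 10^-5 M
[F^-] = 6.71 x 10^-2 × (103/182.9) = 3.779 × 10^-2 M
CaF2(s) <=> Ca^2+ + 2 F^-, so Q = [Ca^2+][F^-]^2
Q = (2.861 × 10^-5)(3.779 × 10^-2)^2 = 4.09 x 10^-8
Q > Ksp, so CaF2 will precipitate.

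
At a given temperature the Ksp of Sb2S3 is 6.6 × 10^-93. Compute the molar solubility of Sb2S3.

Sb2S3(s) <=> 2 Sb^3+(aq) + 3 S^2-(aq)
Ksp = [Sb^3+]^2[S^2-]^3
If s mol/L of Sb2S3 dissolves, [Sb^3+] = 2s and [S^2-] = 3s.
So Ksp = (2s)^2 × (3s)^3 = 108s^5
s = (6.6 × 10^-93 / 108)^(1/5) = 1.4 × 10^-19 M

s ≈ 1.4 × 10^-19 M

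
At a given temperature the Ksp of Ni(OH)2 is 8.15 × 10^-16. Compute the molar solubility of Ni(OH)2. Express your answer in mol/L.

5.88e-6 M

Ni(OH)2(s) ⇌ Ni^2+ + 2 OH^-
Ksp = [Ni^2+][OH^-]^2
For each mole of Ni(OH)2 that dissolves: [Ni^2+] = s, [OH^-] = 2s.
So Ksp = s × (2s)^2 = 4s^3
s^3 = 8.15 × 10^-16 / 4, so s = 5.88 x 10^-6 M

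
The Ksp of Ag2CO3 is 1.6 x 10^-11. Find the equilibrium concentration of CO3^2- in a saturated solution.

Ag2CO3(s) ⇌ 2 Ag^+(aq) + CO3^2-(aq)
Ksp = [Ag^+]^2[CO3^2-]
Let s = molar solubility. Then [Ag^+] = 2s and [CO3^2-] = s.
So Ksp = (2s)^2 × s = 4s^3
s^3 = 1.6 x 10^-11 / 4, so s = 1.59 × 10^-4 M
[CO3^2-] = s = 1.6 x 10^-4 M

[CO3^2-] ≈ 1.6e-4 M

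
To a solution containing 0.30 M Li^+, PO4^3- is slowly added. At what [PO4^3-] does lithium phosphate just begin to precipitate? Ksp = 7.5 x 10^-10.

Li3PO4(s) ⇌ 3 Li^+ + PO4^3-
Ksp = [Li^+]^3[PO4^3-]
Precipitation begins when Q = Ksp. With [Li^+] = 0.30 M:
7.5 x 10^-10 = (0.30)^3 × [PO4^3-]
[PO4^3-] = (7.5 x 10^-10 / 2.70 × 10^-2) = 2.8 × 10^-8 M

[PO4^3-] ≈ 2.8 x 10^-8 M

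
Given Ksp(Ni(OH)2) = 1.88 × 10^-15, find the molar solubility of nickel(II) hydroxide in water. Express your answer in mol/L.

Ni(OH)2(s) ⇌ Ni^2+(aq) + 2 OH^-(aq)
Ksp = [Ni^2+][OH^-]^2
For each mole of Ni(OH)2 that dissolves: [Ni^2+] = s, [OH^-] = 2s.
So Ksp = s × (2s)^2 = 4s^3
Solving, s = (1.88 × 10^-15/4)^(1/3) = 7.77 x 10^-6 M

7.77e-6 M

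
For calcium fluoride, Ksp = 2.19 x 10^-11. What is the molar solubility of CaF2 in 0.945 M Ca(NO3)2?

CaF2(s) ⇌ Ca^2+(aq) + 2 F^-(aq)
Ksp = [Ca^2+][F^-]^2
If s mol/L dissolves here, [Ca^2+] = 0.945 + s ≈ 0.945, [F^-] = 2s (Ksp is small, so little additional dissolves).
Ksp ≈ 0.945 × (2s)^2
s = 2.41 x 10^-6 M
Check: s = 2.4 × 10^-6 ≪ 0.945, so the approximation is valid.

s = 2.41 × 10^-6 M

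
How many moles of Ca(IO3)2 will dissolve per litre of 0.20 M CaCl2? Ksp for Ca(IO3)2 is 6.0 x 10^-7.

Ca(IO3)2(s) ⇌ Ca^2+(aq) + 2 IO3^-(aq)
Ksp = [Ca^2+][IO3^-]^2
Let s = moles of Ca(IO3)2 that dissolve per litre. [Ca^2+] = 0.20 + s ≈ 0.20, [IO3^-] = 2s (Ksp is small, so little additional dissolves).
Ksp ≈ 0.20 × (2s)^2
s = 8.7 × 10^-4 M
Check: s = 8.7 x 10^-4 ≪ 0.20, so the approximation is valid.

s = 8.7 x 10^-4 M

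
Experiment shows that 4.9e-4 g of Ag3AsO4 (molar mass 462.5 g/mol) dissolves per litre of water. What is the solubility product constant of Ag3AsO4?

Molar solubility s = (4.9 × 10^-4 g/L) / (462.5 g/mol) = 1.06 x 10^-6 M.
Ag3AsO4(s) <=> 3 Ag^+(aq) + AsO4^3-(aq)
Let s = molar solubility. Then [Ag^+] = 3s and [AsO4^3-] = s.
Ksp = [Ag^+]^3[AsO4^3-]
Ksp = (3s)^3s = 27s^4
With s = 1.06 × 10^-6: Ksp = 3.4 × 10^-23

Ksp = 3.4e-23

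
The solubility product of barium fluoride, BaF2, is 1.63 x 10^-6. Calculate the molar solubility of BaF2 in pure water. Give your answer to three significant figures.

BaF2(s) <=> Ba^2+ + 2 F^-
Ksp = [Ba^2+][F^-]^2
If s mol/L of BaF2 dissolves, [Ba^2+] = s and [F^-] = 2s.
So Ksp = s × (2s)^2 = 4s^3
Solving, s = (1.63 x 10^-6/4)^(1/3) = 7.41 × 10^-3 M

7.41 × 10^-3 M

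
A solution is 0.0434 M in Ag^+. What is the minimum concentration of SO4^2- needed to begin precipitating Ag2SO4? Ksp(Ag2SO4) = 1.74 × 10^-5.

Ag2SO4(s) <=> 2 Ag^+ + SO4^2-
Ksp = [Ag^+]^2[SO4^2-]
Precipitation begins when Q = Ksp. With [Ag^+] = 0.0434 M:
1.74 × 10^-5 = (0.0434)^2 × [SO4^2-]
[SO4^2-] = (1.74 × 10^-5 / 1.884 × 10^-3) = 9.24 × 10^-3 M

[SO4^2-] = 9.24e-3 M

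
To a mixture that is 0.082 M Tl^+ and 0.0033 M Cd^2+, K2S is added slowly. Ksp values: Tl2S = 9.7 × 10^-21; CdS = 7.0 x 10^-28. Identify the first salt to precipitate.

CdS

Precipitation of each salt starts when its ion product equals its Ksp.
For Tl2S: 9.7 × 10^-21 = (0.082)^2 × [S^2-]  ⇒  [S^2-] = 1.4 x 10^-18 M.
For CdS: 7.0 x 10^-28 = 0.0033 × [S^2-]  ⇒  [S^2-] = 2.1 × 10^-25 M.
The salt with the lower threshold [S^2-] precipitates first: CdS.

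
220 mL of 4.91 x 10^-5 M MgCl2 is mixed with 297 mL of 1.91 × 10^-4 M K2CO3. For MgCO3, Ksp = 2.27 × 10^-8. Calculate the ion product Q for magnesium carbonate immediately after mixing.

Total volume = 220 + 297 = 517 mL.
[Mg^2+] = 4.91 × 10^-5 × (220/517) = 2.089 × 10^-5 M
[CO3^2-] = 1.91 × 10^-4 × (297/517) = 1.097 × 10^-4 M
MgCO3(s) <=> Mg^2+(aq) + CO3^2-(aq), so Q = [Mg^2+][CO3^2-]
Q = (2.089 × 10^-5)(1.097 × 10^-4) = 2.29 × 10^-9
Q < Ksp, so no precipitate of MgCO3 forms.

Q = 2.29e-9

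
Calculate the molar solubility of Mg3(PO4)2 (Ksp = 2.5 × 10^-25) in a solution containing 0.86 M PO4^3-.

Mg3(PO4)2(s) <=> 3 Mg^2+ + 2 PO4^3-
Ksp = [Mg^2+]^3[PO4^3-]^2
Let s be the molar solubility in this solution. [Mg^2+] = 3s, [PO4^3-] = 0.86 + 2s ≈ 0.86 (common-ion effect: PO4^3- is already 0.86 M).
Ksp ≈ (3s)^3 × (0.86)^2
s = 2.3 × 10^-9 M
Check: 2s = 4.6 × 10^-9 ≪ 0.86, so the approximation is valid.

2.3 x 10^-9 M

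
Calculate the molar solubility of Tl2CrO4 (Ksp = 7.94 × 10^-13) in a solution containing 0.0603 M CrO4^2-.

s ≈ 1.81 x 10^-6 M

Tl2CrO4(s) ⇌ 2 Tl^+ + CrO4^2-
Ksp = [Tl^+]^2[CrO4^2-]
If s mol/L dissolves here, [Tl^+] = 2s, [CrO4^2-] = 0.0603 + s ≈ 0.0603 (since the CrO4^2- already present dominates).
Ksp ≈ (2s)^2 × 0.0603
s = 1.81 x 10^-6 M
Check: s = 1.8 × 10^-6 ≪ 0.0603, so the approximation is valid.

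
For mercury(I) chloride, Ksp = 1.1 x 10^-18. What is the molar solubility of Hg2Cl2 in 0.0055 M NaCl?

s = 3.6e-14 M

Hg2Cl2(s) ⇌ Hg2^2+(aq) + 2 Cl^-(aq)
Ksp = [Hg2^2+][Cl^-]^2
Let s be the molar solubility in this solution. [Hg2^2+] = s, [Cl^-] = 0.0055 + 2s ≈ 0.0055 (Ksp is small, so little additional dissolves).
Ksp ≈ s × (0.0055)^2
s = 3.6 × 10^-14 M
Check: 2s = 7.3 × 10^-14 ≪ 0.0055, so the approximation is valid.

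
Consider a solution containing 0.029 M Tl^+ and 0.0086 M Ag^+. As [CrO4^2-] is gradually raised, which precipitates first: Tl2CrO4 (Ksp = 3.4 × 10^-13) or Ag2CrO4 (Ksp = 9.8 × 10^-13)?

Each salt begins to precipitate when Q = Ksp, i.e. when [CrO4^2-] reaches its threshold.
For Tl2CrO4: 3.4 × 10^-13 = (0.029)^2 × [CrO4^2-]  ⇒  [CrO4^2-] = 4.0 x 10^-10 M.
For Ag2CrO4: 9.8 × 10^-13 = (0.0086)^2 × [CrO4^2-]  ⇒  [CrO4^2-] = 1.3 × 10^-8 M.
The salt with the lower threshold [CrO4^2-] precipitates first: Tl2CrO4.

Tl2CrO4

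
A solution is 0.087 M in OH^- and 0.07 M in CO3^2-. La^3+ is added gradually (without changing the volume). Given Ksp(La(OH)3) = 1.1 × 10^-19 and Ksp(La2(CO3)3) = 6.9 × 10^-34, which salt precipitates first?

La(OH)3

Precipitation of each salt starts when its ion product equals its Ksp.
For La(OH)3: 1.1 × 10^-19 = (0.087)^3 × [La^3+]  ⇒  [La^3+] = 1.7 × 10^-16 M.
For La2(CO3)3: 6.9 × 10^-34 = (0.07)^3 × [La^3+]^2  ⇒  [La^3+] = 1.4 x 10^-15 M.
The salt with the lower threshold [La^3+] precipitates first: La(OH)3.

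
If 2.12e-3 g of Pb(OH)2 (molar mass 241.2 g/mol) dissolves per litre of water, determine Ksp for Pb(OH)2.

Molar solubility s = (2.12 × 10^-3 g/L) / (241.2 g/mol) = 8.789 × 10^-6 M.
Pb(OH)2(s) ⇌ Pb^2+ + 2 OH^-
For each mole of Pb(OH)2 that dissolves: [Pb^2+] = s, [OH^-] = 2s.
Ksp = [Pb^2+][OH^-]^2
So Ksp = s × (2s)^2 = 4s^3
With s = 8.789 × 10^-6: Ksp = 2.72 x 10^-15

Ksp = 2.72 x 10^-15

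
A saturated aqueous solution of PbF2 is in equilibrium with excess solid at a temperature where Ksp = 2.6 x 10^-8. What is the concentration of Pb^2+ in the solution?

1.9 x 10^-3 M

PbF2(s) ⇌ Pb^2+(aq) + 2 F^-(aq)
Ksp = [Pb^2+][F^-]^2
Let s = molar solubility. Then [Pb^2+] = s and [F^-] = 2s.
Ksp = s(2s)^2 = 4s^3
s = (2.6 x 10^-8 / 4)^(1/3) = 1.87 × 10^-3 M
[Pb^2+] = s = 1.9 × 10^-3 M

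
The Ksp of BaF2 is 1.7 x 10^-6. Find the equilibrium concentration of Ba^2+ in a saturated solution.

BaF2(s) <=> Ba^2+ + 2 F^-
Ksp = [Ba^2+][F^-]^2
Let s = molar solubility. Then [Ba^2+] = s and [F^-] = 2s.
Ksp = s(2s)^2 = 4s^3
s^3 = 1.7 x 10^-6 / 4, so s = 7.52 x 10^-3 M
[Ba^2+] = s = 7.5 × 10^-3 M

[Ba^2+] = 7.5e-3 M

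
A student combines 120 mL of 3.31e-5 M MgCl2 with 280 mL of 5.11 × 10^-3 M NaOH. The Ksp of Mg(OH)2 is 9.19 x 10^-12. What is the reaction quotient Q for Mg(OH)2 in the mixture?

1.27e-10

Total volume = 120 + 280 = 400 mL.
[Mg^2+] = 3.31 x 10^-5 × (120/400) = 9.930 × 10^-6 M
[OH^-] = 5.11 x 10^-3 × (280/400) = 3.577 x 10^-3 M
Mg(OH)2(s) ⇌ Mg^2+(aq) + 2 OH^-(aq), so Q = [Mg^2+][OH^-]^2
Q = (9.930 × 10^-6)(3.577 × 10^-3)^2 = 1.27 × 10^-10
Q > Ksp, so Mg(OH)2 will precipitate.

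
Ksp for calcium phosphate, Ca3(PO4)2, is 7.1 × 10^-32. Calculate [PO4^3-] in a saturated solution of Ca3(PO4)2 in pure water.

4.6e-7 M

Ca3(PO4)2(s) ⇌ 3 Ca^2+(aq) + 2 PO4^3-(aq)
Ksp = [Ca^2+]^3[PO4^3-]^2
With molar solubility s: [Ca^2+] = 3s, [PO4^3-] = 2s.
So Ksp = (3s)^3 × (2s)^2 = 108s^5
s = (7.1 × 10^-32 / 108)^(1/5) = 2.31 × 10^-7 M
[PO4^3-] = 2s = 4.6 × 10^-7 M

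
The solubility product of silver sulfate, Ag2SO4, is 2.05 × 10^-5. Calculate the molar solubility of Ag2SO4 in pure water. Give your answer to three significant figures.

s = 0.0172 M

Ag2SO4(s) ⇌ 2 Ag^+ + SO4^2-
Ksp = [Ag^+]^2[SO4^2-]
With molar solubility s: [Ag^+] = 2s, [SO4^2-] = s.
Substituting: Ksp = (2s)^2s = 4s^3
s = (2.05 × 10^-5 / 4)^(1/3) = 1.72 × 10^-2 M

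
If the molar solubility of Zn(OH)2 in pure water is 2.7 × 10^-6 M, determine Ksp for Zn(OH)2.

Ksp = 7.9 × 10^-17

Zn(OH)2(s) <=> Zn^2+ + 2 OH^-
With molar solubility s: [Zn^2+] = s, [OH^-] = 2s.
Ksp = [Zn^2+][OH^-]^2
Ksp = s(2s)^2 = 4s^3
Ksp = 4 × (2.7 × 10^-6)^3 = 7.9 × 10^-17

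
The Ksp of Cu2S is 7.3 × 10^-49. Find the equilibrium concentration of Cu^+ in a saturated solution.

Cu2S(s) <=> 2 Cu^+ + S^2-
Ksp = [Cu^+]^2[S^2-]
If s mol/L of Cu2S dissolves, [Cu^+] = 2s and [S^2-] = s.
So Ksp = (2s)^2 × s = 4s^3
Solving, s = (7.3 × 10^-49/4)^(1/3) = 5.67 x 10^-17 M
[Cu^+] = 2s = 1.1 x 10^-16 M

[Cu^+] = 1.1 x 10^-16 M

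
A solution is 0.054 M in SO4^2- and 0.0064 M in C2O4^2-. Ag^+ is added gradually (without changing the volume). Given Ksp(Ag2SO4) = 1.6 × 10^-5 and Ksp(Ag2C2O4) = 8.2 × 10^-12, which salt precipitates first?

Ag2C2O4

Each salt begins to precipitate when Q = Ksp, i.e. when [Ag^+] reaches its threshold.
For Ag2SO4: 1.6 × 10^-5 = 0.054 × [Ag^+]^2  ⇒  [Ag^+] = 1.7 x 10^-2 M.
For Ag2C2O4: 8.2 × 10^-12 = 0.0064 × [Ag^+]^2  ⇒  [Ag^+] = 3.6 x 10^-5 M.
The salt with the lower threshold [Ag^+] precipitates first: Ag2C2O4.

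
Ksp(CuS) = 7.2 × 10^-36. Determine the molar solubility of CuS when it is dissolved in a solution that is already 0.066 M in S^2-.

s ≈ 1.1 × 10^-34 M

CuS(s) ⇌ Cu^2+ + S^2-
Ksp = [Cu^2+][S^2-]
If s mol/L dissolves here, [Cu^2+] = s, [S^2-] = 0.066 + s ≈ 0.066 (Ksp is small, so little additional dissolves).
Ksp ≈ s × 0.066
s = 1.1 x 10^-34 M
Check: s = 1.1 × 10^-34 ≪ 0.066, so the approximation is valid.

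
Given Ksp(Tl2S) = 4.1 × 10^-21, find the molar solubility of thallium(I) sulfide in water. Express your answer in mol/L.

Tl2S(s) ⇌ 2 Tl^+(aq) + S^2-(aq)
Ksp = [Tl^+]^2[S^2-]
With molar solubility s: [Tl^+] = 2s, [S^2-] = s.
Ksp = (2s)^2s = 4s^3
s^3 = 4.1 × 10^-21 / 4, so s = 1.0 x 10^-7 M

1.0e-7 M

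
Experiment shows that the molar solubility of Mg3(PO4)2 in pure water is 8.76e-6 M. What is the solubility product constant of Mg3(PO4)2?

Ksp ≈ 5.57 × 10^-24

Mg3(PO4)2(s) <=> 3 Mg^2+ + 2 PO4^3-
With molar solubility s: [Mg^2+] = 3s, [PO4^3-] = 2s.
Ksp = [Mg^2+]^3[PO4^3-]^2
Ksp = (3s)^3(2s)^2 = 108s^5
Ksp = 108 × (8.76 × 10^-6)^5 = 5.57 x 10^-24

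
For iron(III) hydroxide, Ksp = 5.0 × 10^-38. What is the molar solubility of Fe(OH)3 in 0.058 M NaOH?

2.6e-34 M

Fe(OH)3(s) <=> Fe^3+ + 3 OH^-
Ksp = [Fe^3+][OH^-]^3
Let s be the molar solubility in this solution. [Fe^3+] = s, [OH^-] = 0.058 + 3s ≈ 0.058 (common-ion effect: OH^- is already 0.058 M).
Ksp ≈ s × (0.058)^3
s = 2.6 × 10^-34 M
Check: 3s = 7.7 × 10^-34 ≪ 0.058, so the approximation is valid.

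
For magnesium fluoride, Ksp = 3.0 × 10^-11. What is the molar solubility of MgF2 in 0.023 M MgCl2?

MgF2(s) <=> Mg^2+(aq) + 2 F^-(aq)
Ksp = [Mg^2+][F^-]^2
Let s = moles of MgF2 that dissolve per litre. [Mg^2+] = 0.023 + s ≈ 0.023, [F^-] = 2s (since Mg^2+ from MgCl2 dominates).
Ksp ≈ 0.023 × (2s)^2
s = 1.8 x 10^-5 M
Check: s = 1.8 × 10^-5 ≪ 0.023, so the approximation is valid.

s ≈ 1.8 x 10^-5 M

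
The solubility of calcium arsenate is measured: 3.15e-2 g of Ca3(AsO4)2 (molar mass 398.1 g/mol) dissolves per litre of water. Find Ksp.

Molar solubility s = (3.15 × 10^-2 g/L) / (398.1 g/mol) = 7.913 x 10^-5 M.
Ca3(AsO4)2(s) ⇌ 3 Ca^2+ + 2 AsO4^3-
Let s = molar solubility. Then [Ca^2+] = 3s and [AsO4^3-] = 2s.
Ksp = [Ca^2+]^3[AsO4^3-]^2
Substituting: Ksp = (3s)^3(2s)^2 = 108s^5
With s = 7.913 x 10^-5: Ksp = 3.35 x 10^-19

Ksp = 3.35 × 10^-19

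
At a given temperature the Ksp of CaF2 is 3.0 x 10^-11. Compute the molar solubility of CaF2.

s = 2.0 x 10^-4 M

CaF2(s) <=> Ca^2+ + 2 F^-
Ksp = [Ca^2+][F^-]^2
Let s = molar solubility. Then [Ca^2+] = s and [F^-] = 2s.
Substituting: Ksp = s(2s)^2 = 4s^3
Solving, s = (3.0 x 10^-11/4)^(1/3) = 2.0 × 10^-4 M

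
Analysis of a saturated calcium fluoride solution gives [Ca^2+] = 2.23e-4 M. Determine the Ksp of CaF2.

CaF2(s) ⇌ Ca^2+ + 2 F^-
Stoichiometry gives [F^-] = (2/1)[Ca^2+] = 4.460 × 10^-4 M.
Ksp = [Ca^2+][F^-]^2
Ksp = 2.23 × 10^-4 × (4.460 × 10^-4)^2 = 4.44 × 10^-11

Ksp = 4.44 × 10^-11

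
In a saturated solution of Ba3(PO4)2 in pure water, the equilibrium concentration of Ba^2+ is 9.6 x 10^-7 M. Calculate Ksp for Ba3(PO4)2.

Ba3(PO4)2(s) <=> 3 Ba^2+(aq) + 2 PO4^3-(aq)
Stoichiometry gives [PO4^3-] = (2/3)[Ba^2+] = 6.40 x 10^-7 M.
Ksp = [Ba^2+]^3[PO4^3-]^2
Ksp = (9.6 × 10^-7)^3 × (6.40 × 10^-7)^2 = 3.6 × 10^-31

Ksp ≈ 3.6 x 10^-31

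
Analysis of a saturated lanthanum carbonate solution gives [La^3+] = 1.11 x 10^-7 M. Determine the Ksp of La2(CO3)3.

La2(CO3)3(s) <=> 2 La^3+(aq) + 3 CO3^2-(aq)
Stoichiometry gives [CO3^2-] = (3/2)[La^3+] = 1.665 x 10^-7 M.
Ksp = [La^3+]^2[CO3^2-]^3
Ksp = (1.11 × 10^-7)^2 × (1.665 x 10^-7)^3 = 5.69 x 10^-35

Ksp ≈ 5.69 × 10^-35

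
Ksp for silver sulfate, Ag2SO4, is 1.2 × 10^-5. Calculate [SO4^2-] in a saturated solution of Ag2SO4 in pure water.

1.4 × 10^-2 M

Ag2SO4(s) ⇌ 2 Ag^+(aq) + SO4^2-(aq)
Ksp = [Ag^+]^2[SO4^2-]
Let s = molar solubility. Then [Ag^+] = 2s and [SO4^2-] = s.
Substituting: Ksp = (2s)^2s = 4s^3
s = (1.2 × 10^-5 / 4)^(1/3) = 1.44 × 10^-2 M
[SO4^2-] = s = 1.4 × 10^-2 M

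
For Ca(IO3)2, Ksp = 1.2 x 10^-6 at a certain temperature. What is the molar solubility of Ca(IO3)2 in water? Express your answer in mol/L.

Ca(IO3)2(s) ⇌ Ca^2+(aq) + 2 IO3^-(aq)
Ksp = [Ca^2+][IO3^-]^2
If s mol/L of Ca(IO3)2 dissolves, [Ca^2+] = s and [IO3^-] = 2s.
Ksp = s(2s)^2 = 4s^3
Solving, s = (1.2 x 10^-6/4)^(1/3) = 6.7 × 10^-3 M

6.7 x 10^-3 M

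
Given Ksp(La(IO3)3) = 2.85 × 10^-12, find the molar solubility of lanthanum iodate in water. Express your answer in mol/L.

La(IO3)3(s) ⇌ La^3+ + 3 IO3^-
Ksp = [La^3+][IO3^-]^3
Let s = molar solubility. Then [La^3+] = s and [IO3^-] = 3s.
So Ksp = s × (3s)^3 = 27s^4
s = (2.85 × 10^-12 / 27)^(1/4) = 5.70 x 10^-4 M

s = 5.70 x 10^-4 M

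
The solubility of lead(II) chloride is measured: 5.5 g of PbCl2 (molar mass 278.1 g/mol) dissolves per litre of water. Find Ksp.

Ksp ≈ 3.1 × 10^-5

Molar solubility s = (5.5 g/L) / (278.1 g/mol) = 1.98 x 10^-2 M.
PbCl2(s) ⇌ Pb^2+(aq) + 2 Cl^-(aq)
Let s = molar solubility. Then [Pb^2+] = s and [Cl^-] = 2s.
Ksp = [Pb^2+][Cl^-]^2
So Ksp = s × (2s)^2 = 4s^3
With s = 1.98 × 10^-2: Ksp = 3.1 × 10^-5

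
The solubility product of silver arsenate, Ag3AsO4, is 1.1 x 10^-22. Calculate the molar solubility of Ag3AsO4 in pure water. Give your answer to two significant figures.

s = 1.4 × 10^-6 M

Ag3AsO4(s) <=> 3 Ag^+ + AsO4^3-
Ksp = [Ag^+]^3[AsO4^3-]
For each mole of Ag3AsO4 that dissolves: [Ag^+] = 3s, [AsO4^3-] = s.
Substituting: Ksp = (3s)^3s = 27s^4
s^4 = 1.1 x 10^-22 / 27, so s = 1.4 x 10^-6 M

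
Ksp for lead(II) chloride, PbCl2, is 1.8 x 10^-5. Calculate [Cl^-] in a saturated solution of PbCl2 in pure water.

PbCl2(s) ⇌ Pb^2+(aq) + 2 Cl^-(aq)
Ksp = [Pb^2+][Cl^-]^2
For each mole of PbCl2 that dissolves: [Pb^2+] = s, [Cl^-] = 2s.
Ksp = s(2s)^2 = 4s^3
Solving, s = (1.8 x 10^-5/4)^(1/3) = 1.65 x 10^-2 M
[Cl^-] = 2s = 3.3 x 10^-2 M

[Cl^-] = 3.3 × 10^-2 M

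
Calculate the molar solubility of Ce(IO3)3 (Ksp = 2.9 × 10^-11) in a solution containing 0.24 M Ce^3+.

s = 1.6 x 10^-4 M

Ce(IO3)3(s) ⇌ Ce^3+ + 3 IO3^-
Ksp = [Ce^3+][IO3^-]^3
Let s = moles of Ce(IO3)3 that dissolve per litre. [Ce^3+] = 0.24 + s ≈ 0.24, [IO3^-] = 3s (since the Ce^3+ already present dominates).
Ksp ≈ 0.24 × (3s)^3
s = 1.6 x 10^-4 M
Check: s = 1.6 x 10^-4 ≪ 0.24, so the approximation is valid.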